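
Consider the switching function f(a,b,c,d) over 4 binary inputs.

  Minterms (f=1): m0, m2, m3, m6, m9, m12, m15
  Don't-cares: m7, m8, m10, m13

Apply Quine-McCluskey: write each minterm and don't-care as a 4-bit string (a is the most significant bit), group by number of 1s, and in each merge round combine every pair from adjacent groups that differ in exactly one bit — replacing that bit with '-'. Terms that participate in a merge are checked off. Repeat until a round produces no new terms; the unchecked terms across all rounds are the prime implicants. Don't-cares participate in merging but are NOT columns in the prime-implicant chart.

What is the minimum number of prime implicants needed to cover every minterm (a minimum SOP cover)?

Round 0: 0000✓ 0010✓ 0011✓ 0110✓ 0111✓ 1000✓ 1001✓ 1010✓ 1100✓ 1101✓ 1111✓
Round 1: -000✓ -010✓ -111 0-10✓ 0-11✓ 00-0✓ 001-✓ 011-✓ 1-00✓ 1-01✓ 10-0✓ 100-✓ 11-1 110-✓
Round 2: -0-0 0-1- 1-0-
PIs = {-0-0, -111, 0-1-, 1-0-, 11-1}
Coverage chart:
  m0: -0-0 ←essential
  m2: -0-0,0-1-
  m3: 0-1- ←essential
  m6: 0-1- ←essential
  m9: 1-0- ←essential
  m12: 1-0- ←essential
  m15: -111,11-1
Essential: -0-0, 0-1-, 1-0-
Petrick residual → -111
Min cover (4 terms): b'd' + bcd + a'c + ac'

4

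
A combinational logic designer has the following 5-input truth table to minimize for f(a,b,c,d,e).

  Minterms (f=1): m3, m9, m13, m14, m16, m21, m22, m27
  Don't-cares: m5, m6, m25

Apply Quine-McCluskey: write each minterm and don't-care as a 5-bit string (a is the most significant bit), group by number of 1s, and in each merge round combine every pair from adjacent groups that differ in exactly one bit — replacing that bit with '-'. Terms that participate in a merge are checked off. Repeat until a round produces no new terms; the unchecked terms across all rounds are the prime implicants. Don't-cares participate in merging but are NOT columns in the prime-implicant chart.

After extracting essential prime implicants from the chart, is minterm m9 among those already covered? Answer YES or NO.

NO

[col 0] 00011, 00101*, 00110*, 01001*, 01101*, 01110*, 10000, 10101*, 10110*, 11001*, 11011*
[col 1] -0101, -0110, -1001, 0-101, 0-110, 01-01, 110-1
Prime implicants: -0101, -0110, -1001, 0-101, 0-110, 00011, 01-01, 10000, 110-1
PI chart (minterm → PIs covering it):
  3 | 00011  (sole → essential)
  9 | -1001,01-01
  13 | 0-101,01-01
  14 | 0-110  (sole → essential)
  16 | 10000  (sole → essential)
  21 | -0101  (sole → essential)
  22 | -0110  (sole → essential)
  27 | 110-1  (sole → essential)
Essential prime implicants: -0101, -0110, 0-110, 00011, 10000, 110-1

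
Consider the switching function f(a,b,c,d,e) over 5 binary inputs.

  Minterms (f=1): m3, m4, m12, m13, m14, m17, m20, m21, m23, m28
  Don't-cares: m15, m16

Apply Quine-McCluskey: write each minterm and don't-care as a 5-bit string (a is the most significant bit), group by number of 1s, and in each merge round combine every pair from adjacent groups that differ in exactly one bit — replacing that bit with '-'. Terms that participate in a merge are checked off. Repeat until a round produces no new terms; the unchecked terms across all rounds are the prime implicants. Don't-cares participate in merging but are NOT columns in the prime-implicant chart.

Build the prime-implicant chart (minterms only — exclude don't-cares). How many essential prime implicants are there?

size-2^0 implicants → 00011  00100(✓)  01100(✓)  01101(✓)  01110(✓)  01111(✓)  10000(✓)  10001(✓)  10100(✓)  10101(✓)  10111(✓)  11100(✓)
size-2^1 implicants → -0100(✓)  -1100(✓)  0-100(✓)  011-0(✓)  011-1(✓)  0110-(✓)  0111-(✓)  1-100(✓)  10-00(✓)  10-01(✓)  1000-(✓)  101-1  1010-(✓)
size-2^2 implicants → --100  011--  10-0-
Unchecked terms (primes): --100, 00011, 011--, 10-0-, 101-1
Minterm coverage:
  m3 ⊆ 00011 [E]
  m4 ⊆ --100 [E]
  m12 ⊆ --100,011--
  m13 ⊆ 011-- [E]
  m14 ⊆ 011-- [E]
  m17 ⊆ 10-0- [E]
  m20 ⊆ --100,10-0-
  m21 ⊆ 10-0-,101-1
  m23 ⊆ 101-1 [E]
  m28 ⊆ --100 [E]
E = {--100, 00011, 011--, 10-0-, 101-1}

5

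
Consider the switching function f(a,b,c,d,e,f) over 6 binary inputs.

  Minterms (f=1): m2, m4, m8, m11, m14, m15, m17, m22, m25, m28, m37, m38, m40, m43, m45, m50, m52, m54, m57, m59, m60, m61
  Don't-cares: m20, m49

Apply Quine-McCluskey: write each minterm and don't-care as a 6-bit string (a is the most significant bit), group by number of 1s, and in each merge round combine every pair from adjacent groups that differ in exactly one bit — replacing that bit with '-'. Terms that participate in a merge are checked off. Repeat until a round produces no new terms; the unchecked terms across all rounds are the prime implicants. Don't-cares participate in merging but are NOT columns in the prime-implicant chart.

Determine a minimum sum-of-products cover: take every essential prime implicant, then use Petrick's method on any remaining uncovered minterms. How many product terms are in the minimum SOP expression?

[col 0] 000010, 000100*, 001000*, 001011*, 001110*, 001111*, 010001*, 010100*, 010110*, 011001*, 011100*, 100101*, 100110*, 101000*, 101011*, 101101*, 110001*, 110010*, 110100*, 110110*, 111001*, 111011*, 111100*, 111101*
[col 1] -01000, -01011, -10001*, -10100*, -10110*, -11001*, -11100*, 0-0100, 001-11, 00111-, 01-001*, 01-100*, 0101-0*, 1-0110, 1-1011, 1-1101, 10-101, 11-001*, 11-100*, 110-10, 1101-0*, 111-01, 1110-1, 11110-
[col 2] -1-001, -1-100, -101-0
Prime implicants: -01000, -01011, -1-001, -1-100, -101-0, 0-0100, 000010, 001-11, 00111-, 1-0110, 1-1011, 1-1101, 10-101, 110-10, 111-01, 1110-1, 11110-
PI chart (minterm → PIs covering it):
  2 | 000010  (sole → essential)
  4 | 0-0100  (sole → essential)
  8 | -01000  (sole → essential)
  11 | -01011,001-11
  14 | 00111-  (sole → essential)
  15 | 001-11,00111-
  17 | -1-001  (sole → essential)
  22 | -101-0  (sole → essential)
  25 | -1-001  (sole → essential)
  28 | -1-100  (sole → essential)
  37 | 10-101  (sole → essential)
  38 | 1-0110  (sole → essential)
  40 | -01000  (sole → essential)
  43 | -01011,1-1011
  45 | 1-1101,10-101
  50 | 110-10  (sole → essential)
  52 | -1-100,-101-0
  54 | -101-0,1-0110,110-10
  57 | -1-001,111-01,1110-1
  59 | 1-1011,1110-1
  60 | -1-100,11110-
  61 | 1-1101,111-01,11110-
Essential prime implicants: -01000, -1-001, -1-100, -101-0, 0-0100, 000010, 00111-, 1-0110, 10-101, 110-10
Petrick residual → -01011, 1-1011, 1-1101
Minimum SOP uses 13 PIs: b'cd'e'f' + b'cd'ef + bd'e'f + bde'f' + bc'df' + a'c'de'f' + a'b'c'd'ef' + a'b'cde + ac'def' + acd'ef + acde'f + ab'de'f + abc'ef'

13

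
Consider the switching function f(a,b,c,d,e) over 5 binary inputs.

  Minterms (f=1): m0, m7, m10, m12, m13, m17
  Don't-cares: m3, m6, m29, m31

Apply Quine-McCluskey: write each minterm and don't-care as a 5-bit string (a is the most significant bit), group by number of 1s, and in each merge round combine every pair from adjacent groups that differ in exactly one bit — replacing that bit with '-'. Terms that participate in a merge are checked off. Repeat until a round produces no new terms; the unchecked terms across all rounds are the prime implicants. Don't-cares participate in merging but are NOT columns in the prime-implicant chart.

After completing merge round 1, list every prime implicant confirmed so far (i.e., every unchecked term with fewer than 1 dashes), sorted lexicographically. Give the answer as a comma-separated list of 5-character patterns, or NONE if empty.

00000, 01010, 10001

size-2^0 implicants → 00000  00011(✓)  00110(✓)  00111(✓)  01010  01100(✓)  01101(✓)  10001  11101(✓)  11111(✓)
size-2^1 implicants → -1101  00-11  0011-  0110-  111-1
Unchecked terms (primes): -1101, 00-11, 00000, 0011-, 01010, 0110-, 10001, 111-1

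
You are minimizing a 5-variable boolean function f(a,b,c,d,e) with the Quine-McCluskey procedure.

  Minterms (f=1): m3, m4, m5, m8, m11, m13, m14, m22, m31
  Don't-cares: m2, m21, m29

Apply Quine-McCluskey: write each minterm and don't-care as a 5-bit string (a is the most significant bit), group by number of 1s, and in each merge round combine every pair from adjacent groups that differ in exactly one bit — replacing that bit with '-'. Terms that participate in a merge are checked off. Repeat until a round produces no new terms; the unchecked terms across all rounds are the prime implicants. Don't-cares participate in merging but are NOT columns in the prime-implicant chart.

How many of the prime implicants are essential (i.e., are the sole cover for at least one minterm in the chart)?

7

Round 0: 00010✓ 00011✓ 00100✓ 00101✓ 01000 01011✓ 01101✓ 01110 10101✓ 10110 11101✓ 11111✓
Round 1: -0101✓ -1101✓ 0-011 0-101✓ 0001- 0010- 1-101✓ 111-1
Round 2: --101
PIs = {--101, 0-011, 0001-, 0010-, 01000, 01110, 10110, 111-1}
Coverage chart:
  m3: 0-011,0001-
  m4: 0010- ←essential
  m5: --101,0010-
  m8: 01000 ←essential
  m11: 0-011 ←essential
  m13: --101 ←essential
  m14: 01110 ←essential
  m22: 10110 ←essential
  m31: 111-1 ←essential
Essential: --101, 0-011, 0010-, 01000, 01110, 10110, 111-1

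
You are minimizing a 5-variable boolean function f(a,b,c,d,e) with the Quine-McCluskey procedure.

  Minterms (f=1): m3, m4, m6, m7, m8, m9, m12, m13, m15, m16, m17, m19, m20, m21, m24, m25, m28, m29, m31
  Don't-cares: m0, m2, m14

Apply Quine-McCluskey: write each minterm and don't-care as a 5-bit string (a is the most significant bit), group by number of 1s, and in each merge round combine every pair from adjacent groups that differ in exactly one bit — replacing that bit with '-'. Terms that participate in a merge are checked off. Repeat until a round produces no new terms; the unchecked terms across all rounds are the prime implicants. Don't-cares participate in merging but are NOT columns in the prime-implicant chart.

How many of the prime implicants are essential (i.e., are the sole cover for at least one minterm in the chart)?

3

Round 0: 00000✓ 00010✓ 00011✓ 00100✓ 00110✓ 00111✓ 01000✓ 01001✓ 01100✓ 01101✓ 01110✓ 01111✓ 10000✓ 10001✓ 10011✓ 10100✓ 10101✓ 11000✓ 11001✓ 11100✓ 11101✓ 11111✓
Round 1: -0000✓ -0011 -0100✓ -1000✓ -1001✓ -1100✓ -1101✓ -1111✓ 0-000✓ 0-100✓ 0-110✓ 0-111✓ 00-00✓ 00-10✓ 00-11✓ 000-0✓ 0001-✓ 001-0✓ 0011-✓ 01-00✓ 01-01✓ 0100-✓ 011-0✓ 011-1✓ 0110-✓ 0111-✓ 1-000✓ 1-001✓ 1-100✓ 1-101✓ 10-00✓ 10-01✓ 100-1 1000-✓ 1010-✓ 11-00✓ 11-01✓ 1100-✓ 111-1✓ 1110-✓
Round 2: --000✓ --100✓ -0-00✓ -1-00✓ -1-01✓ -100-✓ -11-1 -110-✓ 0--00✓ 0-1-0 0-11- 00--0 00-1- 01-0-✓ 011-- 1--00✓ 1--01✓ 1-00-✓ 1-10-✓ 10-0-✓ 11-0-✓
Round 3: ---00 -1-0- 1--0-
PIs = {---00, -0011, -1-0-, -11-1, 0-1-0, 0-11-, 00--0, 00-1-, 011--, 1--0-, 100-1}
Coverage chart:
  m3: -0011,00-1-
  m4: ---00,0-1-0,00--0
  m6: 0-1-0,0-11-,00--0,00-1-
  m7: 0-11-,00-1-
  m8: ---00,-1-0-
  m9: -1-0- ←essential
  m12: ---00,-1-0-,0-1-0,011--
  m13: -1-0-,-11-1,011--
  m15: -11-1,0-11-,011--
  m16: ---00,1--0-
  m17: 1--0-,100-1
  m19: -0011,100-1
  m20: ---00,1--0-
  m21: 1--0- ←essential
  m24: ---00,-1-0-,1--0-
  m25: -1-0-,1--0-
  m28: ---00,-1-0-,1--0-
  m29: -1-0-,-11-1,1--0-
  m31: -11-1 ←essential
Essential: -1-0-, -11-1, 1--0-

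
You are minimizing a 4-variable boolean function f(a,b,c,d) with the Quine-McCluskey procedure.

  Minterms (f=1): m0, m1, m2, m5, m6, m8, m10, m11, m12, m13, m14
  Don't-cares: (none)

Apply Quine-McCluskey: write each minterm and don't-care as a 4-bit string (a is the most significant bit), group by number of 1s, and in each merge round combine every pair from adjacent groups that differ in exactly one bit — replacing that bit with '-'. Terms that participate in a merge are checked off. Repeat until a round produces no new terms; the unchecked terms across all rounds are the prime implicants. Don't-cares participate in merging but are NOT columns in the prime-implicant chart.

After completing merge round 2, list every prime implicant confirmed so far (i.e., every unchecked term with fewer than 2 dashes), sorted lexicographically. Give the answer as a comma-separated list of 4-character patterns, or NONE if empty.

-101, 0-01, 000-, 101-, 110-

size-2^0 implicants → 0000(✓)  0001(✓)  0010(✓)  0101(✓)  0110(✓)  1000(✓)  1010(✓)  1011(✓)  1100(✓)  1101(✓)  1110(✓)
size-2^1 implicants → -000(✓)  -010(✓)  -101  -110(✓)  0-01  0-10(✓)  00-0(✓)  000-  1-00(✓)  1-10(✓)  10-0(✓)  101-  11-0(✓)  110-
size-2^2 implicants → --10  -0-0  1--0
Unchecked terms (primes): --10, -0-0, -101, 0-01, 000-, 1--0, 101-, 110-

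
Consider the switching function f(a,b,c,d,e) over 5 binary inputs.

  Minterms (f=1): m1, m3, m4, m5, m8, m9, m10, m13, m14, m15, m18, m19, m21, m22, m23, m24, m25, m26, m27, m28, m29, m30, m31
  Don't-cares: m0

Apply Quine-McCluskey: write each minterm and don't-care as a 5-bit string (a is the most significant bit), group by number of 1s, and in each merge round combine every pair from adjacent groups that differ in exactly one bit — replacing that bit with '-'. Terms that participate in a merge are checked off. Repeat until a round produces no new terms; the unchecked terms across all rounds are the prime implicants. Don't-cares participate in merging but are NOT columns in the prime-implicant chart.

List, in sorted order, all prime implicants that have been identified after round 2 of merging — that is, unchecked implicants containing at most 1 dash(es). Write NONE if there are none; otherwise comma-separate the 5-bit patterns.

[col 0] 00000*, 00001*, 00011*, 00100*, 00101*, 01000*, 01001*, 01010*, 01101*, 01110*, 01111*, 10010*, 10011*, 10101*, 10110*, 10111*, 11000*, 11001*, 11010*, 11011*, 11100*, 11101*, 11110*, 11111*
[col 1] -0011, -0101*, -1000*, -1001*, -1010*, -1101*, -1110*, -1111*, 0-000*, 0-001*, 0-101*, 00-00*, 00-01*, 000-1, 0000-*, 0010-*, 01-01*, 01-10*, 010-0*, 0100-*, 011-1*, 0111-*, 1-010*, 1-011*, 1-101*, 1-110*, 1-111*, 10-10*, 10-11*, 1001-*, 101-1*, 1011-*, 11-00*, 11-01*, 11-10*, 11-11*, 110-0*, 110-1*, 1100-*, 1101-*, 111-0*, 111-1*, 1110-*, 1111-*
[col 2] --101, -1-01, -1-10, -10-0, -100-, -11-1, -111-, 0--01, 0-00-, 00-0-, 1--10*, 1--11*, 1-01-*, 1-1-1, 1-11-*, 10-1-*, 11--0*, 11--1*, 11-0-*, 11-1-*, 110--*, 111--*
[col 3] 1--1-, 11---
Prime implicants: --101, -0011, -1-01, -1-10, -10-0, -100-, -11-1, -111-, 0--01, 0-00-, 00-0-, 000-1, 1--1-, 1-1-1, 11---

-0011, 000-1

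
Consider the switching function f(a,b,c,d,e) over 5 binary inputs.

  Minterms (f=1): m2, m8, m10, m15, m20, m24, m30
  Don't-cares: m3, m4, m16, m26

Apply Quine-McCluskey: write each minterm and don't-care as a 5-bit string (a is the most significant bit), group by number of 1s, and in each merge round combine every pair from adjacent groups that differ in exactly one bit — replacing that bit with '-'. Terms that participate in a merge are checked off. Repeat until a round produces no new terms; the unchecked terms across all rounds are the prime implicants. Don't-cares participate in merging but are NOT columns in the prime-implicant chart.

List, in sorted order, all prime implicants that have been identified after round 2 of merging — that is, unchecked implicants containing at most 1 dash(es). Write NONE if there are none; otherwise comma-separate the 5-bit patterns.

-0100, 0-010, 0001-, 01111, 1-000, 10-00, 11-10

size-2^0 implicants → 00010(✓)  00011(✓)  00100(✓)  01000(✓)  01010(✓)  01111  10000(✓)  10100(✓)  11000(✓)  11010(✓)  11110(✓)
size-2^1 implicants → -0100  -1000(✓)  -1010(✓)  0-010  0001-  010-0(✓)  1-000  10-00  11-10  110-0(✓)
size-2^2 implicants → -10-0
Unchecked terms (primes): -0100, -10-0, 0-010, 0001-, 01111, 1-000, 10-00, 11-10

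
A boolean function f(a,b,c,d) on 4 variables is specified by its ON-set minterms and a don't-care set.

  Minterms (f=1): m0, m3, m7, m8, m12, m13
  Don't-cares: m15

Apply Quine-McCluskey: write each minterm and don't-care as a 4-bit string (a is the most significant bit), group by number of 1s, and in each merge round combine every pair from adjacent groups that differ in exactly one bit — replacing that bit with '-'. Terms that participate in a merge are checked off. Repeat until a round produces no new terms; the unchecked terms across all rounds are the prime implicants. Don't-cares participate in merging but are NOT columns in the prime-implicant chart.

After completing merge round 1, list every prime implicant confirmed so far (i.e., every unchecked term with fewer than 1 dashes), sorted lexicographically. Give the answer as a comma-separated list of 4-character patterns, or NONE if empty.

NONE

size-2^0 implicants → 0000(✓)  0011(✓)  0111(✓)  1000(✓)  1100(✓)  1101(✓)  1111(✓)
size-2^1 implicants → -000  -111  0-11  1-00  11-1  110-
Unchecked terms (primes): -000, -111, 0-11, 1-00, 11-1, 110-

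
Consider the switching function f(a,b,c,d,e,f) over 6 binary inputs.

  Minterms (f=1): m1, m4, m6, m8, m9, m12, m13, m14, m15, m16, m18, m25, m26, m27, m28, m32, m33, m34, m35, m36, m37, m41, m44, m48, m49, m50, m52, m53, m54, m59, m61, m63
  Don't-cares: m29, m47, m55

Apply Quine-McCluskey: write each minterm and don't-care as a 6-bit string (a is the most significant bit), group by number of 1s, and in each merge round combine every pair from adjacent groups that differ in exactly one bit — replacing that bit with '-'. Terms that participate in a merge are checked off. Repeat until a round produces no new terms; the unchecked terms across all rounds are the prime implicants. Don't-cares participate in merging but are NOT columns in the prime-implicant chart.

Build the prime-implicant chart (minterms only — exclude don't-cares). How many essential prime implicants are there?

[col 0] 000001*, 000100*, 000110*, 001000*, 001001*, 001100*, 001101*, 001110*, 001111*, 010000*, 010010*, 011001*, 011010*, 011011*, 011100*, 011101*, 100000*, 100001*, 100010*, 100011*, 100100*, 100101*, 101001*, 101100*, 101111*, 110000*, 110001*, 110010*, 110100*, 110101*, 110110*, 110111*, 111011*, 111101*, 111111*
[col 1] -00001*, -00100*, -01001*, -01100*, -01111, -10000*, -10010*, -11011, -11101, 0-1001*, 0-1100*, 0-1101*, 00-001*, 00-100*, 00-110*, 0001-0*, 001-00*, 001-01*, 00100-*, 0011-0*, 0011-1*, 00110-*, 00111-*, 01-010, 0100-0*, 011-01*, 0110-1, 01101-, 01110-*, 1-0000*, 1-0001*, 1-0010*, 1-0100*, 1-0101*, 1-1111, 10-001*, 10-100*, 100-00*, 100-01*, 1000-0*, 1000-1*, 10000-*, 10001-*, 10010-*, 11-101*, 11-111*, 110-00*, 110-01*, 110-10*, 1100-0*, 11000-*, 1101-0*, 1101-1*, 11010-*, 11011-*, 111-11, 1111-1*
[col 2] -0-001, -0-100, -100-0, 0-1-01, 0-110-, 00-1-0, 001-0-, 0011--, 1-0-00*, 1-0-01*, 1-00-0, 1-000-*, 1-010-*, 100-0-*, 1000--, 11-1-1, 110--0, 110-0-*, 1101--
[col 3] 1-0-0-
Prime implicants: -0-001, -0-100, -01111, -100-0, -11011, -11101, 0-1-01, 0-110-, 00-1-0, 001-0-, 0011--, 01-010, 0110-1, 01101-, 1-0-0-, 1-00-0, 1-1111, 1000--, 11-1-1, 110--0, 1101--, 111-11
PI chart (minterm → PIs covering it):
  1 | -0-001  (sole → essential)
  4 | -0-100,00-1-0
  6 | 00-1-0  (sole → essential)
  8 | 001-0-  (sole → essential)
  9 | -0-001,0-1-01,001-0-
  12 | -0-100,0-110-,00-1-0,001-0-,0011--
  13 | 0-1-01,0-110-,001-0-,0011--
  14 | 00-1-0,0011--
  15 | -01111,0011--
  16 | -100-0  (sole → essential)
  18 | -100-0,01-010
  25 | 0-1-01,0110-1
  26 | 01-010,01101-
  27 | -11011,0110-1,01101-
  28 | 0-110-  (sole → essential)
  32 | 1-0-0-,1-00-0,1000--
  33 | -0-001,1-0-0-,1000--
  34 | 1-00-0,1000--
  35 | 1000--  (sole → essential)
  36 | -0-100,1-0-0-
  37 | 1-0-0-  (sole → essential)
  41 | -0-001  (sole → essential)
  44 | -0-100  (sole → essential)
  48 | -100-0,1-0-0-,1-00-0,110--0
  49 | 1-0-0-  (sole → essential)
  50 | -100-0,1-00-0,110--0
  52 | 1-0-0-,110--0,1101--
  53 | 1-0-0-,11-1-1,1101--
  54 | 110--0,1101--
  59 | -11011,111-11
  61 | -11101,11-1-1
  63 | 1-1111,11-1-1,111-11
Essential prime implicants: -0-001, -0-100, -100-0, 0-110-, 00-1-0, 001-0-, 1-0-0-, 1000--

8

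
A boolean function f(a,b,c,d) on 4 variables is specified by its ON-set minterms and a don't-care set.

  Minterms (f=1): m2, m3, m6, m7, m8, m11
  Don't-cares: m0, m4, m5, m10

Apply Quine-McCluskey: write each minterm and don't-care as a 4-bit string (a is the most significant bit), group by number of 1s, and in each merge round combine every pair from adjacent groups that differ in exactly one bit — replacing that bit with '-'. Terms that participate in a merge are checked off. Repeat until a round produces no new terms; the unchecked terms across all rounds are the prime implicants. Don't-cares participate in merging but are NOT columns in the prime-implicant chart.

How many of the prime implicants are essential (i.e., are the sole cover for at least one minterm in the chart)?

Round 0: 0000✓ 0010✓ 0011✓ 0100✓ 0101✓ 0110✓ 0111✓ 1000✓ 1010✓ 1011✓
Round 1: -000✓ -010✓ -011✓ 0-00✓ 0-10✓ 0-11✓ 00-0✓ 001-✓ 01-0✓ 01-1✓ 010-✓ 011-✓ 10-0✓ 101-✓
Round 2: -0-0 -01- 0--0 0-1- 01--
PIs = {-0-0, -01-, 0--0, 0-1-, 01--}
Coverage chart:
  m2: -0-0,-01-,0--0,0-1-
  m3: -01-,0-1-
  m6: 0--0,0-1-,01--
  m7: 0-1-,01--
  m8: -0-0 ←essential
  m11: -01- ←essential
Essential: -0-0, -01-

2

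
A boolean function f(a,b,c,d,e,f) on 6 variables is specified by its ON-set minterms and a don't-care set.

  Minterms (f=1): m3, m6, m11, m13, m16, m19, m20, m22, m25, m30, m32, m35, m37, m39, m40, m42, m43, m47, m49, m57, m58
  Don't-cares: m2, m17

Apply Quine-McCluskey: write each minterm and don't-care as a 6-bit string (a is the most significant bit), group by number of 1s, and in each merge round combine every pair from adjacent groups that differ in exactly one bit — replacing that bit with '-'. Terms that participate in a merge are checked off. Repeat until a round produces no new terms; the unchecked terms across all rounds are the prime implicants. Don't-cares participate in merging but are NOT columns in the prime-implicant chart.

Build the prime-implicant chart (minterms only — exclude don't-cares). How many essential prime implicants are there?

8

size-2^0 implicants → 000010(✓)  000011(✓)  000110(✓)  001011(✓)  001101  010000(✓)  010001(✓)  010011(✓)  010100(✓)  010110(✓)  011001(✓)  011110(✓)  100000(✓)  100011(✓)  100101(✓)  100111(✓)  101000(✓)  101010(✓)  101011(✓)  101111(✓)  110001(✓)  111001(✓)  111010(✓)
size-2^1 implicants → -00011(✓)  -01011(✓)  -10001(✓)  -11001(✓)  0-0011  0-0110  00-011(✓)  000-10  00001-  01-001(✓)  01-110  010-00  0100-1  01000-  0101-0  1-1010  10-000  10-011(✓)  10-111(✓)  100-11(✓)  1001-1  101-11(✓)  1010-0  10101-  11-001(✓)
size-2^2 implicants → -0-011  -1-001  10--11
Unchecked terms (primes): -0-011, -1-001, 0-0011, 0-0110, 000-10, 00001-, 001101, 01-110, 010-00, 0100-1, 01000-, 0101-0, 1-1010, 10--11, 10-000, 1001-1, 1010-0, 10101-
Minterm coverage:
  m3 ⊆ -0-011,0-0011,00001-
  m6 ⊆ 0-0110,000-10
  m11 ⊆ -0-011 [E]
  m13 ⊆ 001101 [E]
  m16 ⊆ 010-00,01000-
  m19 ⊆ 0-0011,0100-1
  m20 ⊆ 010-00,0101-0
  m22 ⊆ 0-0110,01-110,0101-0
  m25 ⊆ -1-001 [E]
  m30 ⊆ 01-110 [E]
  m32 ⊆ 10-000 [E]
  m35 ⊆ -0-011,10--11
  m37 ⊆ 1001-1 [E]
  m39 ⊆ 10--11,1001-1
  m40 ⊆ 10-000,1010-0
  m42 ⊆ 1-1010,1010-0,10101-
  m43 ⊆ -0-011,10--11,10101-
  m47 ⊆ 10--11 [E]
  m49 ⊆ -1-001 [E]
  m57 ⊆ -1-001 [E]
  m58 ⊆ 1-1010 [E]
E = {-0-011, -1-001, 001101, 01-110, 1-1010, 10--11, 10-000, 1001-1}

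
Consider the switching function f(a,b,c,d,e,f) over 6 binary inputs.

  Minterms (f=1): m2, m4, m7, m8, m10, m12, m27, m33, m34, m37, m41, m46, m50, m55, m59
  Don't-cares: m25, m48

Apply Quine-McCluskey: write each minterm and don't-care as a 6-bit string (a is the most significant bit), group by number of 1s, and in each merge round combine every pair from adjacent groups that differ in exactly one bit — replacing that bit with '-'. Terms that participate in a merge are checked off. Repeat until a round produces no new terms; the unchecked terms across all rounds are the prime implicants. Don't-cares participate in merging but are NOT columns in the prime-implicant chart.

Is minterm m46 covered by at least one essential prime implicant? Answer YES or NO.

Round 0: 000010✓ 000100✓ 000111 001000✓ 001010✓ 001100✓ 011001✓ 011011✓ 100001✓ 100010✓ 100101✓ 101001✓ 101110 110000✓ 110010✓ 110111 111011✓
Round 1: -00010 -11011 00-010 00-100 001-00 0010-0 0110-1 1-0010 10-001 100-01 1100-0
PIs = {-00010, -11011, 00-010, 00-100, 000111, 001-00, 0010-0, 0110-1, 1-0010, 10-001, 100-01, 101110, 1100-0, 110111}
Coverage chart:
  m2: -00010,00-010
  m4: 00-100 ←essential
  m7: 000111 ←essential
  m8: 001-00,0010-0
  m10: 00-010,0010-0
  m12: 00-100,001-00
  m27: -11011,0110-1
  m33: 10-001,100-01
  m34: -00010,1-0010
  m37: 100-01 ←essential
  m41: 10-001 ←essential
  m46: 101110 ←essential
  m50: 1-0010,1100-0
  m55: 110111 ←essential
  m59: -11011 ←essential
Essential: -11011, 00-100, 000111, 10-001, 100-01, 101110, 110111

YES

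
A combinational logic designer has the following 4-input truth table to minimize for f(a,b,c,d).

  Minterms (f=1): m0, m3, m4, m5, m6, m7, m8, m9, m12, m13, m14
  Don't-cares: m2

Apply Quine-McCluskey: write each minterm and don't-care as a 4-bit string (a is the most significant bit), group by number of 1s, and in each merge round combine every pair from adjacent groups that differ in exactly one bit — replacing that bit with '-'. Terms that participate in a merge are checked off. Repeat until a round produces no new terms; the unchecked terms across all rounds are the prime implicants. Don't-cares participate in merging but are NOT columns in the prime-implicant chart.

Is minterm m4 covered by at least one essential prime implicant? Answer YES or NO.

YES

[col 0] 0000*, 0010*, 0011*, 0100*, 0101*, 0110*, 0111*, 1000*, 1001*, 1100*, 1101*, 1110*
[col 1] -000*, -100*, -101*, -110*, 0-00*, 0-10*, 0-11*, 00-0*, 001-*, 01-0*, 01-1*, 010-*, 011-*, 1-00*, 1-01*, 100-*, 11-0*, 110-*
[col 2] --00, -1-0, -10-, 0--0, 0-1-, 01--, 1-0-
Prime implicants: --00, -1-0, -10-, 0--0, 0-1-, 01--, 1-0-
PI chart (minterm → PIs covering it):
  0 | --00,0--0
  3 | 0-1-  (sole → essential)
  4 | --00,-1-0,-10-,0--0,01--
  5 | -10-,01--
  6 | -1-0,0--0,0-1-,01--
  7 | 0-1-,01--
  8 | --00,1-0-
  9 | 1-0-  (sole → essential)
  12 | --00,-1-0,-10-,1-0-
  13 | -10-,1-0-
  14 | -1-0  (sole → essential)
Essential prime implicants: -1-0, 0-1-, 1-0-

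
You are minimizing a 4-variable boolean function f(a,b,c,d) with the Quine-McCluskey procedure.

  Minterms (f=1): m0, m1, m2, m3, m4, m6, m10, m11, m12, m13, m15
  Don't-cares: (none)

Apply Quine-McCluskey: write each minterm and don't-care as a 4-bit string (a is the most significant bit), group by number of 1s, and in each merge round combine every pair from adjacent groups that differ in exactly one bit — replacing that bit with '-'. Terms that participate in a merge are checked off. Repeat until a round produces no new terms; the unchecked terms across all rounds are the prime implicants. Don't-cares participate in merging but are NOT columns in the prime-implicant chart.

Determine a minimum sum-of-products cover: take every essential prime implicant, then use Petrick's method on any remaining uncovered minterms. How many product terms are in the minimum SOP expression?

5

size-2^0 implicants → 0000(✓)  0001(✓)  0010(✓)  0011(✓)  0100(✓)  0110(✓)  1010(✓)  1011(✓)  1100(✓)  1101(✓)  1111(✓)
size-2^1 implicants → -010(✓)  -011(✓)  -100  0-00(✓)  0-10(✓)  00-0(✓)  00-1(✓)  000-(✓)  001-(✓)  01-0(✓)  1-11  101-(✓)  11-1  110-
size-2^2 implicants → -01-  0--0  00--
Unchecked terms (primes): -01-, -100, 0--0, 00--, 1-11, 11-1, 110-
Minterm coverage:
  m0 ⊆ 0--0,00--
  m1 ⊆ 00-- [E]
  m2 ⊆ -01-,0--0,00--
  m3 ⊆ -01-,00--
  m4 ⊆ -100,0--0
  m6 ⊆ 0--0 [E]
  m10 ⊆ -01- [E]
  m11 ⊆ -01-,1-11
  m12 ⊆ -100,110-
  m13 ⊆ 11-1,110-
  m15 ⊆ 1-11,11-1
E = {-01-, 0--0, 00--}
Petrick residual → -100, 11-1
Cover = b'c + bc'd' + a'd' + a'b' + abd  |cover|=5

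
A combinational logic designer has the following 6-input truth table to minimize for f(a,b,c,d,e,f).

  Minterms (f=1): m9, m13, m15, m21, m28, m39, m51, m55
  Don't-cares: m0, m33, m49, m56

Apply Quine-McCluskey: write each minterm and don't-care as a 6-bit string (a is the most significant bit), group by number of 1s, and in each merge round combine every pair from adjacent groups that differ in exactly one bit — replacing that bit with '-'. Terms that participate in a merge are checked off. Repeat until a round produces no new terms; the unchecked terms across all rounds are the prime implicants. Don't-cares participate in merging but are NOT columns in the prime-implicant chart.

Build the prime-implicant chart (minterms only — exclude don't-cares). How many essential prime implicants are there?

5

Round 0: 000000 001001✓ 001101✓ 001111✓ 010101 011100 100001✓ 100111✓ 110001✓ 110011✓ 110111✓ 111000
Round 1: 001-01 0011-1 1-0001 1-0111 110-11 1100-1
PIs = {000000, 001-01, 0011-1, 010101, 011100, 1-0001, 1-0111, 110-11, 1100-1, 111000}
Coverage chart:
  m9: 001-01 ←essential
  m13: 001-01,0011-1
  m15: 0011-1 ←essential
  m21: 010101 ←essential
  m28: 011100 ←essential
  m39: 1-0111 ←essential
  m51: 110-11,1100-1
  m55: 1-0111,110-11
Essential: 001-01, 0011-1, 010101, 011100, 1-0111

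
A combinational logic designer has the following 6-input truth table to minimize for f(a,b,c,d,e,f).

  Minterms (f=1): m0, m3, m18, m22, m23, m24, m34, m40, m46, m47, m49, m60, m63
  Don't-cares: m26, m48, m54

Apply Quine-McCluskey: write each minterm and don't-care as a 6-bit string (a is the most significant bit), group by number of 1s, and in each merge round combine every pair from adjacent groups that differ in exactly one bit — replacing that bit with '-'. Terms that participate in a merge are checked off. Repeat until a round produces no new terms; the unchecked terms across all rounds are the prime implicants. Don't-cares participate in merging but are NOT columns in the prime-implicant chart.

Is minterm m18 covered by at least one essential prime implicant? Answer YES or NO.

NO

Round 0: 000000 000011 010010✓ 010110✓ 010111✓ 011000✓ 011010✓ 100010 101000 101110✓ 101111✓ 110000✓ 110001✓ 110110✓ 111100 111111✓
Round 1: -10110 01-010 010-10 01011- 0110-0 1-1111 10111- 11000-
PIs = {-10110, 000000, 000011, 01-010, 010-10, 01011-, 0110-0, 1-1111, 100010, 101000, 10111-, 11000-, 111100}
Coverage chart:
  m0: 000000 ←essential
  m3: 000011 ←essential
  m18: 01-010,010-10
  m22: -10110,010-10,01011-
  m23: 01011- ←essential
  m24: 0110-0 ←essential
  m34: 100010 ←essential
  m40: 101000 ←essential
  m46: 10111- ←essential
  m47: 1-1111,10111-
  m49: 11000- ←essential
  m60: 111100 ←essential
  m63: 1-1111 ←essential
Essential: 000000, 000011, 01011-, 0110-0, 1-1111, 100010, 101000, 10111-, 11000-, 111100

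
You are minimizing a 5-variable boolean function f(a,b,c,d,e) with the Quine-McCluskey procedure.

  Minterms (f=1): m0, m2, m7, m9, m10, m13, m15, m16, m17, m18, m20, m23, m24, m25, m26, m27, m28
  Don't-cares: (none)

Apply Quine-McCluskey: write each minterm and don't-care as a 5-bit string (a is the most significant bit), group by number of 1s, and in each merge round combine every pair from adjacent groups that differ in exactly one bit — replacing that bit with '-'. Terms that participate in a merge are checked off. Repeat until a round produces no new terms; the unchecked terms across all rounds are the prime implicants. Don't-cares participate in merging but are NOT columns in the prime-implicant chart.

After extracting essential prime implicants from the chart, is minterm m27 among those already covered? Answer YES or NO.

[col 0] 00000*, 00010*, 00111*, 01001*, 01010*, 01101*, 01111*, 10000*, 10001*, 10010*, 10100*, 10111*, 11000*, 11001*, 11010*, 11011*, 11100*
[col 1] -0000*, -0010*, -0111, -1001, -1010*, 0-010*, 0-111, 000-0*, 01-01, 011-1, 1-000*, 1-001*, 1-010*, 1-100*, 10-00*, 100-0*, 1000-*, 11-00*, 110-0*, 110-1*, 1100-*, 1101-*
[col 2] --010, -00-0, 1--00, 1-0-0, 1-00-, 110--
Prime implicants: --010, -00-0, -0111, -1001, 0-111, 01-01, 011-1, 1--00, 1-0-0, 1-00-, 110--
PI chart (minterm → PIs covering it):
  0 | -00-0  (sole → essential)
  2 | --010,-00-0
  7 | -0111,0-111
  9 | -1001,01-01
  10 | --010  (sole → essential)
  13 | 01-01,011-1
  15 | 0-111,011-1
  16 | -00-0,1--00,1-0-0,1-00-
  17 | 1-00-  (sole → essential)
  18 | --010,-00-0,1-0-0
  20 | 1--00  (sole → essential)
  23 | -0111  (sole → essential)
  24 | 1--00,1-0-0,1-00-,110--
  25 | -1001,1-00-,110--
  26 | --010,1-0-0,110--
  27 | 110--  (sole → essential)
  28 | 1--00  (sole → essential)
Essential prime implicants: --010, -00-0, -0111, 1--00, 1-00-, 110--

YES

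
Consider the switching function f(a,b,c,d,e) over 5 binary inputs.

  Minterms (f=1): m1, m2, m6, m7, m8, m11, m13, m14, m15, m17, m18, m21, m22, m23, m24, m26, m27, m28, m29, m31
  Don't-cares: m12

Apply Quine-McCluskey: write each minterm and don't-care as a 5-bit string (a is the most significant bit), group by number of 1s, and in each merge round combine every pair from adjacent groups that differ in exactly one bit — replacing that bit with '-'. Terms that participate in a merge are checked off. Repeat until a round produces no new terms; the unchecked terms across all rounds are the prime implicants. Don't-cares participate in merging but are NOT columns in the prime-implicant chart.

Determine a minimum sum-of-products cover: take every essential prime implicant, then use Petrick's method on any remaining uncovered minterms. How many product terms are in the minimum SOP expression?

Round 0: 00001✓ 00010✓ 00110✓ 00111✓ 01000✓ 01011✓ 01100✓ 01101✓ 01110✓ 01111✓ 10001✓ 10010✓ 10101✓ 10110✓ 10111✓ 11000✓ 11010✓ 11011✓ 11100✓ 11101✓ 11111✓
Round 1: -0001 -0010✓ -0110✓ -0111✓ -1000✓ -1011✓ -1100✓ -1101✓ -1111✓ 0-110✓ 0-111✓ 00-10✓ 0011-✓ 01-00✓ 01-11✓ 011-0✓ 011-1✓ 0110-✓ 0111-✓ 1-010 1-101✓ 1-111✓ 10-01 10-10✓ 101-1✓ 1011-✓ 11-00✓ 11-11✓ 110-0 1101- 111-1✓ 1110-✓
Round 2: --111 -0-10 -011- -1-00 -1-11 -11-1 -110- 0-11- 011-- 1-1-1
PIs = {--111, -0-10, -0001, -011-, -1-00, -1-11, -11-1, -110-, 0-11-, 011--, 1-010, 1-1-1, 10-01, 110-0, 1101-}
Coverage chart:
  m1: -0001 ←essential
  m2: -0-10 ←essential
  m6: -0-10,-011-,0-11-
  m7: --111,-011-,0-11-
  m8: -1-00 ←essential
  m11: -1-11 ←essential
  m13: -11-1,-110-,011--
  m14: 0-11-,011--
  m15: --111,-1-11,-11-1,0-11-,011--
  m17: -0001,10-01
  m18: -0-10,1-010
  m21: 1-1-1,10-01
  m22: -0-10,-011-
  m23: --111,-011-,1-1-1
  m24: -1-00,110-0
  m26: 1-010,110-0,1101-
  m27: -1-11,1101-
  m28: -1-00,-110-
  m29: -11-1,-110-,1-1-1
  m31: --111,-1-11,-11-1,1-1-1
Essential: -0-10, -0001, -1-00, -1-11
Petrick residual → --111, 011--, 1-010, 1-1-1
Min cover (8 terms): cde + b'de' + b'c'd'e + bd'e' + bde + a'bc + ac'de' + ace

8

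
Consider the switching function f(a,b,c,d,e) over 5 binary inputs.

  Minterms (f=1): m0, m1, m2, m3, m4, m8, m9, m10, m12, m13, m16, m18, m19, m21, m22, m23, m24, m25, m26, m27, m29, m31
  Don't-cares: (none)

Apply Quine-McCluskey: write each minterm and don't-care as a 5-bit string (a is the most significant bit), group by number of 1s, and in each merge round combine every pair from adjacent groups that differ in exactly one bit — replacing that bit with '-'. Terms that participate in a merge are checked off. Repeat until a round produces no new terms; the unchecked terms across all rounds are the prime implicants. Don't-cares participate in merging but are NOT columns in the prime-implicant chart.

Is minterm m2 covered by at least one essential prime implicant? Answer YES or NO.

YES

[col 0] 00000*, 00001*, 00010*, 00011*, 00100*, 01000*, 01001*, 01010*, 01100*, 01101*, 10000*, 10010*, 10011*, 10101*, 10110*, 10111*, 11000*, 11001*, 11010*, 11011*, 11101*, 11111*
[col 1] -0000*, -0010*, -0011*, -1000*, -1001*, -1010*, -1101*, 0-000*, 0-001*, 0-010*, 0-100*, 00-00*, 000-0*, 000-1*, 0000-*, 0001-*, 01-00*, 01-01*, 010-0*, 0100-*, 0110-*, 1-000*, 1-010*, 1-011*, 1-101*, 1-111*, 10-10*, 10-11*, 100-0*, 1001-*, 101-1*, 1011-*, 11-01*, 11-11*, 110-0*, 110-1*, 1100-*, 1101-*, 111-1*
[col 2] --000*, --010*, -00-0*, -001-, -1-01, -10-0*, -100-, 0--00, 0-0-0*, 0-00-, 000--, 01-0-, 1--11, 1-0-0*, 1-01-, 1-1-1, 10-1-, 11--1, 110--
[col 3] --0-0
Prime implicants: --0-0, -001-, -1-01, -100-, 0--00, 0-00-, 000--, 01-0-, 1--11, 1-01-, 1-1-1, 10-1-, 11--1, 110--
PI chart (minterm → PIs covering it):
  0 | --0-0,0--00,0-00-,000--
  1 | 0-00-,000--
  2 | --0-0,-001-,000--
  3 | -001-,000--
  4 | 0--00  (sole → essential)
  8 | --0-0,-100-,0--00,0-00-,01-0-
  9 | -1-01,-100-,0-00-,01-0-
  10 | --0-0  (sole → essential)
  12 | 0--00,01-0-
  13 | -1-01,01-0-
  16 | --0-0  (sole → essential)
  18 | --0-0,-001-,1-01-,10-1-
  19 | -001-,1--11,1-01-,10-1-
  21 | 1-1-1  (sole → essential)
  22 | 10-1-  (sole → essential)
  23 | 1--11,1-1-1,10-1-
  24 | --0-0,-100-,110--
  25 | -1-01,-100-,11--1,110--
  26 | --0-0,1-01-,110--
  27 | 1--11,1-01-,11--1,110--
  29 | -1-01,1-1-1,11--1
  31 | 1--11,1-1-1,11--1
Essential prime implicants: --0-0, 0--00, 1-1-1, 10-1-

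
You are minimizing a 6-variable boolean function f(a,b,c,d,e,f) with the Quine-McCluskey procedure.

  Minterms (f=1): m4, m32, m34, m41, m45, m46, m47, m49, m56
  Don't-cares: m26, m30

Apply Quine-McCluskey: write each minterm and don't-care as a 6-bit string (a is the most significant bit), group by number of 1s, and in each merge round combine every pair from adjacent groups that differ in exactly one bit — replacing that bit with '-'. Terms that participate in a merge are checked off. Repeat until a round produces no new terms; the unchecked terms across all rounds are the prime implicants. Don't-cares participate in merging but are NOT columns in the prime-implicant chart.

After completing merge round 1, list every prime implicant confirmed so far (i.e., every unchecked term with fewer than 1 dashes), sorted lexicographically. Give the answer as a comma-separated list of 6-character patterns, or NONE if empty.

[col 0] 000100, 011010*, 011110*, 100000*, 100010*, 101001*, 101101*, 101110*, 101111*, 110001, 111000
[col 1] 011-10, 1000-0, 101-01, 1011-1, 10111-
Prime implicants: 000100, 011-10, 1000-0, 101-01, 1011-1, 10111-, 110001, 111000

000100, 110001, 111000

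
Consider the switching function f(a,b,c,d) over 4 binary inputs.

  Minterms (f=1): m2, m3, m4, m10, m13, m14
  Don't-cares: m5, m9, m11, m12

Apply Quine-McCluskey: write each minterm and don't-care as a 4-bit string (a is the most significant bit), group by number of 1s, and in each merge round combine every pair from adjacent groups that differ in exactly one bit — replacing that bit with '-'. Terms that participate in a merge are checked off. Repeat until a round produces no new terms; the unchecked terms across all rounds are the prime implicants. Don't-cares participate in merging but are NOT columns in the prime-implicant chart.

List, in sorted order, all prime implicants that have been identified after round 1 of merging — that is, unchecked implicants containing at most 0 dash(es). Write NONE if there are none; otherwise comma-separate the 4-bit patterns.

NONE

Round 0: 0010✓ 0011✓ 0100✓ 0101✓ 1001✓ 1010✓ 1011✓ 1100✓ 1101✓ 1110✓
Round 1: -010✓ -011✓ -100✓ -101✓ 001-✓ 010-✓ 1-01 1-10 10-1 101-✓ 11-0 110-✓
Round 2: -01- -10-
PIs = {-01-, -10-, 1-01, 1-10, 10-1, 11-0}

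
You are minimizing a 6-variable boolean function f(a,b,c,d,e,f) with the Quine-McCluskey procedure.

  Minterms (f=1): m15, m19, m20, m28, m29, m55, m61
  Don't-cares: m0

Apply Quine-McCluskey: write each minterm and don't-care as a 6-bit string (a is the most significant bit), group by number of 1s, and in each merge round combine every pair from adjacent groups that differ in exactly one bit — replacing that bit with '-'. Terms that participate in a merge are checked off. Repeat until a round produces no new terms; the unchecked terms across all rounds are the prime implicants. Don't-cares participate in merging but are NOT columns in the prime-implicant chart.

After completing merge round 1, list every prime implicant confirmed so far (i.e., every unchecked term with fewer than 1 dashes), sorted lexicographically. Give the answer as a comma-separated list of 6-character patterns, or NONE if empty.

000000, 001111, 010011, 110111

[col 0] 000000, 001111, 010011, 010100*, 011100*, 011101*, 110111, 111101*
[col 1] -11101, 01-100, 01110-
Prime implicants: -11101, 000000, 001111, 01-100, 010011, 01110-, 110111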